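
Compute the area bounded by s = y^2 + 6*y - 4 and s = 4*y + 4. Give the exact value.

Both boundary curves give s as a function of y, so integrate with respect to y. Setting them equal: y^2 + 2*y - 8 = 0, i.e. (y - 2)*(y + 4) = 0, so they meet at y = -4, 2.
For y in [-4, 2], s = y^2 + 6*y - 4 is on the left; area = ∫[-4,2] (-(y^2 + 2*y - 8)) dy = 36.

36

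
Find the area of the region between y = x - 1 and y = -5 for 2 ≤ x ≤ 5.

45/2

On [2, 5], (x - 1) - (-5) = x + 4 is ≥ 0 throughout, so the area is a single integral of |x + 4|.
∫[2,5] (x + 4) dx = 45/2.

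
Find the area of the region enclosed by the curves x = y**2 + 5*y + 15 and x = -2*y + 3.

Both boundary curves give x as a function of y, so integrate with respect to y. Setting them equal: y**2 + 7*y + 12 = 0, i.e. (y + 3)*(y + 4) = 0, so they meet at y = -4, -3.
For y in [-4, -3], x = y**2 + 5*y + 15 is on the left; area = ∫[-4,-3] (-(y**2 + 7*y + 12)) dy = 1/6.

1/6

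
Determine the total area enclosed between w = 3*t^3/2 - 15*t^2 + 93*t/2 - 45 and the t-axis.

37/8

The curve meets the t-axis where 3*t^3/2 - 15*t^2 + 93*t/2 - 45 = 0, i.e. 3*(t - 5)*(t - 3)*(t - 2)/2 = 0, at t = 2, 3, 5.
On [2, 3] the curve lies above the axis; ∫[2,3] (3*t^3/2 - 15*t^2 + 93*t/2 - 45) dt = 5/8, giving area 5/8.
On [3, 5] the curve lies below the axis; ∫[3,5] (3*t^3/2 - 15*t^2 + 93*t/2 - 45) dt = -4, giving area 4.
Total area = 5/8 + 4 = 37/8.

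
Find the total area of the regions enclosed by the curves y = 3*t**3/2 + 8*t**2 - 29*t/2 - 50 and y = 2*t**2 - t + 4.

Set the curves equal: 3*t**3/2 + 8*t**2 - 29*t/2 - 50 = 2*t**2 - t + 4, so 3*t**3/2 + 6*t**2 - 27*t/2 - 54 = 0, which factors as 3*(t - 3)*(t + 3)*(t + 4)/2 = 0. The curves meet at t = -4, -3, 3.
On [-4, -3], y = 3*t**3/2 + 8*t**2 - 29*t/2 - 50 is on top; that piece has area ∫[-4,-3] (3*t**3/2 + 6*t**2 - 27*t/2 - 54) dt = 13/8.
On [-3, 3], y = 2*t**2 - t + 4 is on top; that piece has area ∫[-3,3] (-(3*t**3/2 + 6*t**2 - 27*t/2 - 54)) dt = 216.
Total enclosed area = 13/8 + 216 = 1741/8.

1741/8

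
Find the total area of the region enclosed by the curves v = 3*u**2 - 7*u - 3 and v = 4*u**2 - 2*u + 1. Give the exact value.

9/2

Set the curves equal: 3*u**2 - 7*u - 3 = 4*u**2 - 2*u + 1, so -u**2 - 5*u - 4 = 0, which factors as -(u + 1)*(u + 4) = 0. The curves meet at u = -4, -1.
On [-4, -1], v = 3*u**2 - 7*u - 3 is on top; that piece has area ∫[-4,-1] (-u**2 - 5*u - 4) du = 9/2.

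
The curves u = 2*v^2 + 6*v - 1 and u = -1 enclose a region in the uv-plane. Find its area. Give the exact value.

9

Both boundary curves give u as a function of v, so integrate with respect to v. Setting them equal: 2*v^2 + 6*v = 0, i.e. 2*v*(v + 3) = 0, so they meet at v = -3, 0.
For v in [-3, 0], u = 2*v^2 + 6*v - 1 is on the left; area = ∫[-3,0] (-(2*v^2 + 6*v)) dv = 9.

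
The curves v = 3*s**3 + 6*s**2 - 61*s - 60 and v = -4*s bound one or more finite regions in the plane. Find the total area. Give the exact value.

Set the curves equal: 3*s**3 + 6*s**2 - 61*s - 60 = -4*s, so 3*s**3 + 6*s**2 - 57*s - 60 = 0, which factors as 3*(s - 4)*(s + 1)*(s + 5) = 0. The curves meet at s = -5, -1, 4.
On [-5, -1], v = 3*s**3 + 6*s**2 - 61*s - 60 is on top; that piece has area ∫[-5,-1] (3*s**3 + 6*s**2 - 57*s - 60) ds = 224.
On [-1, 4], v = -4*s is on top; that piece has area ∫[-1,4] (-(3*s**3 + 6*s**2 - 57*s - 60)) ds = 1625/4.
Total enclosed area = 224 + 1625/4 = 2521/4.

2521/4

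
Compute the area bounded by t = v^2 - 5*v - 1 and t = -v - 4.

4/3

Both boundary curves give t as a function of v, so integrate with respect to v. Setting them equal: v^2 - 4*v + 3 = 0, i.e. (v - 3)*(v - 1) = 0, so they meet at v = 1, 3.
For v in [1, 3], t = v^2 - 5*v - 1 is on the left; area = ∫[1,3] (-(v^2 - 4*v + 3)) dv = 4/3.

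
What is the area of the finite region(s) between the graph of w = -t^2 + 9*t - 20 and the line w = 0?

1/6

The curve meets the t-axis where -t^2 + 9*t - 20 = 0, i.e. -(t - 5)*(t - 4) = 0, at t = 4, 5.
On [4, 5] the curve lies above the axis; ∫[4,5] (-t^2 + 9*t - 20) dt = 1/6, giving area 1/6.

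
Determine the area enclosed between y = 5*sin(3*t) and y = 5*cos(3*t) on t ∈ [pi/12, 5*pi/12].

On [pi/12, 5*pi/12], (5*sin(3*t)) - (5*cos(3*t)) = 5*sin(3*t) - 5*cos(3*t) is ≥ 0 throughout, so the area is a single integral of |5*sin(3*t) - 5*cos(3*t)|.
∫[pi/12,5*pi/12] (5*sin(3*t) - 5*cos(3*t)) dt = 10*sqrt(2)/3.

10*sqrt(2)/3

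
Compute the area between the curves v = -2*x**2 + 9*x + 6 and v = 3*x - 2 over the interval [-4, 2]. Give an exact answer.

90

The difference (-2*x**2 + 9*x + 6) - (3*x - 2) = -2*x**2 + 6*x + 8 changes sign at x = -1 inside [-4, 2], so split the integral there.
∫[-4,-1] (-2*x**2 + 6*x + 8) dx = -63; the area of that piece is 63.
∫[-1,2] (-2*x**2 + 6*x + 8) dx = 27.
Total area = 63 + 27 = 90.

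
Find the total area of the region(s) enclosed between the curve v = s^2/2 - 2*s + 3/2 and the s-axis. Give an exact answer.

The curve meets the s-axis where s^2/2 - 2*s + 3/2 = 0, i.e. (s - 3)*(s - 1)/2 = 0, at s = 1, 3.
On [1, 3] the curve lies below the axis; ∫[1,3] (s^2/2 - 2*s + 3/2) ds = -2/3, giving area 2/3.

2/3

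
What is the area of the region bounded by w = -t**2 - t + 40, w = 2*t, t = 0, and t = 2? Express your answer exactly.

214/3

On [0, 2], (-t**2 - t + 40) - (2*t) = -t**2 - 3*t + 40 is ≥ 0 throughout, so the area is a single integral of |-t**2 - 3*t + 40|.
∫[0,2] (-t**2 - 3*t + 40) dt = 214/3.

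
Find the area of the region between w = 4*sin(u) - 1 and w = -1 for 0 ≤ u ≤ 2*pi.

The difference (4*sin(u) - 1) - (-1) = 4*sin(u) changes sign at u = pi inside [0, 2*pi], so split the integral there.
∫[0,pi] (4*sin(u)) du = 8.
∫[pi,2*pi] (4*sin(u)) du = -8; the area of that piece is 8.
Total area = 8 + 8 = 16.

16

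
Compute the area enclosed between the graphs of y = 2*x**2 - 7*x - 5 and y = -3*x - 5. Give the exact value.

8/3

Set the curves equal: 2*x**2 - 7*x - 5 = -3*x - 5, so 2*x**2 - 4*x = 0, which factors as 2*x*(x - 2) = 0. The curves meet at x = 0, 2.
On [0, 2], y = -3*x - 5 is on top; that piece has area ∫[0,2] (-(2*x**2 - 4*x)) dx = 8/3.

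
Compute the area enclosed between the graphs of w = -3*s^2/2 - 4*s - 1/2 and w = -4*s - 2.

Set the curves equal: -3*s^2/2 - 4*s - 1/2 = -4*s - 2, so -3*s^2/2 + 3/2 = 0, which factors as -3*(s - 1)*(s + 1)/2 = 0. The curves meet at s = -1, 1.
On [-1, 1], w = -3*s^2/2 - 4*s - 1/2 is on top; that piece has area ∫[-1,1] (-3*s^2/2 + 3/2) ds = 2.

2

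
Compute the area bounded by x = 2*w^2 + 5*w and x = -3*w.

64/3

Both boundary curves give x as a function of w, so integrate with respect to w. Setting them equal: 2*w^2 + 8*w = 0, i.e. 2*w*(w + 4) = 0, so they meet at w = -4, 0.
For w in [-4, 0], x = 2*w^2 + 5*w is on the left; area = ∫[-4,0] (-(2*w^2 + 8*w)) dw = 64/3.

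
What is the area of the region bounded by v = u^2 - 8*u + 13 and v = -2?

4/3

Set the curves equal: u^2 - 8*u + 13 = -2, so u^2 - 8*u + 15 = 0, which factors as (u - 5)*(u - 3) = 0. The curves meet at u = 3, 5.
On [3, 5], v = -2 is on top; that piece has area ∫[3,5] (-(u^2 - 8*u + 15)) du = 4/3.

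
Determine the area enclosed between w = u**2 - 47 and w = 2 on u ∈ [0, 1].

On [0, 1], (u**2 - 47) - (2) = u**2 - 49 is ≤ 0 throughout, so the area is a single integral of |u**2 - 49|.
∫[0,1] (u**2 - 49) du = -146/3; the area of that piece is 146/3.

146/3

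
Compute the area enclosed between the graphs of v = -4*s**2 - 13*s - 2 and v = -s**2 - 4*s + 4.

1/2

Set the curves equal: -4*s**2 - 13*s - 2 = -s**2 - 4*s + 4, so -3*s**2 - 9*s - 6 = 0, which factors as -3*(s + 1)*(s + 2) = 0. The curves meet at s = -2, -1.
On [-2, -1], v = -4*s**2 - 13*s - 2 is on top; that piece has area ∫[-2,-1] (-3*s**2 - 9*s - 6) ds = 1/2.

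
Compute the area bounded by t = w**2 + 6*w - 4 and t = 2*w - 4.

32/3

Both boundary curves give t as a function of w, so integrate with respect to w. Setting them equal: w**2 + 4*w = 0, i.e. w*(w + 4) = 0, so they meet at w = -4, 0.
For w in [-4, 0], t = w**2 + 6*w - 4 is on the left; area = ∫[-4,0] (-(w**2 + 4*w)) dw = 32/3.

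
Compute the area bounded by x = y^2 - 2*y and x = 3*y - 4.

Both boundary curves give x as a function of y, so integrate with respect to y. Setting them equal: y^2 - 5*y + 4 = 0, i.e. (y - 4)*(y - 1) = 0, so they meet at y = 1, 4.
For y in [1, 4], x = y^2 - 2*y is on the left; area = ∫[1,4] (-(y^2 - 5*y + 4)) dy = 9/2.

9/2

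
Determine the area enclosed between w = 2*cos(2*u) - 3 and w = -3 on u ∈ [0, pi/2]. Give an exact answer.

The difference (2*cos(2*u) - 3) - (-3) = 2*cos(2*u) changes sign at u = pi/4 inside [0, pi/2], so split the integral there.
∫[0,pi/4] (2*cos(2*u)) du = 1.
∫[pi/4,pi/2] (2*cos(2*u)) du = -1; the area of that piece is 1.
Total area = 1 + 1 = 2.

2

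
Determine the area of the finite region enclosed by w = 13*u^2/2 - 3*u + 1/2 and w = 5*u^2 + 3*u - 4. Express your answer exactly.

Set the curves equal: 13*u^2/2 - 3*u + 1/2 = 5*u^2 + 3*u - 4, so 3*u^2/2 - 6*u + 9/2 = 0, which factors as 3*(u - 3)*(u - 1)/2 = 0. The curves meet at u = 1, 3.
On [1, 3], w = 5*u^2 + 3*u - 4 is on top; that piece has area ∫[1,3] (-(3*u^2/2 - 6*u + 9/2)) du = 2.

2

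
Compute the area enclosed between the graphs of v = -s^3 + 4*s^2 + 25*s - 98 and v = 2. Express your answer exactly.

Set the curves equal: -s^3 + 4*s^2 + 25*s - 98 = 2, so -s^3 + 4*s^2 + 25*s - 100 = 0, which factors as -(s - 5)*(s - 4)*(s + 5) = 0. The curves meet at s = -5, 4, 5.
On [-5, 4], v = 2 is on top; that piece has area ∫[-5,4] (-(-s^3 + 4*s^2 + 25*s - 100)) ds = 2673/4.
On [4, 5], v = -s^3 + 4*s^2 + 25*s - 98 is on top; that piece has area ∫[4,5] (-s^3 + 4*s^2 + 25*s - 100) ds = 19/12.
Total enclosed area = 2673/4 + 19/12 = 4019/6.

4019/6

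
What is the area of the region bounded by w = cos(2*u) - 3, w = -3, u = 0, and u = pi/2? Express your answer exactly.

1

The difference (cos(2*u) - 3) - (-3) = cos(2*u) changes sign at u = pi/4 inside [0, pi/2], so split the integral there.
∫[0,pi/4] (cos(2*u)) du = 1/2.
∫[pi/4,pi/2] (cos(2*u)) du = -1/2; the area of that piece is 1/2.
Total area = 1/2 + 1/2 = 1.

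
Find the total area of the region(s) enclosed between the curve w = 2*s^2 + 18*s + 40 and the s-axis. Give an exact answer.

1/3

The curve meets the s-axis where 2*s^2 + 18*s + 40 = 0, i.e. 2*(s + 4)*(s + 5) = 0, at s = -5, -4.
On [-5, -4] the curve lies below the axis; ∫[-5,-4] (2*s^2 + 18*s + 40) ds = -1/3, giving area 1/3.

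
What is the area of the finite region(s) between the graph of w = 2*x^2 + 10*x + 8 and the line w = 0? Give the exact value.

The curve meets the x-axis where 2*x^2 + 10*x + 8 = 0, i.e. 2*(x + 1)*(x + 4) = 0, at x = -4, -1.
On [-4, -1] the curve lies below the axis; ∫[-4,-1] (2*x^2 + 10*x + 8) dx = -9, giving area 9.

9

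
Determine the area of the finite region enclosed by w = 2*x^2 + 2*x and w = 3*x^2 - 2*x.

Set the curves equal: 2*x^2 + 2*x = 3*x^2 - 2*x, so -x^2 + 4*x = 0, which factors as -x*(x - 4) = 0. The curves meet at x = 0, 4.
On [0, 4], w = 2*x^2 + 2*x is on top; that piece has area ∫[0,4] (-x^2 + 4*x) dx = 32/3.

32/3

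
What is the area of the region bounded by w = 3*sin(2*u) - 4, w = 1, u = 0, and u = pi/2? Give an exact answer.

On [0, pi/2], (3*sin(2*u) - 4) - (1) = 3*sin(2*u) - 5 is ≤ 0 throughout, so the area is a single integral of |3*sin(2*u) - 5|.
∫[0,pi/2] (3*sin(2*u) - 5) du = 3 - 5*pi/2; the area of that piece is -3 + 5*pi/2.

-3 + 5*pi/2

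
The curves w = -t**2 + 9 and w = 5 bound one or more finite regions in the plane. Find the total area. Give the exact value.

Set the curves equal: -t**2 + 9 = 5, so -t**2 + 4 = 0, which factors as -(t - 2)*(t + 2) = 0. The curves meet at t = -2, 2.
On [-2, 2], w = -t**2 + 9 is on top; that piece has area ∫[-2,2] (-t**2 + 4) dt = 32/3.

32/3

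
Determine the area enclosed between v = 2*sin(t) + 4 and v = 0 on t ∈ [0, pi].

4 + 4*pi

On [0, pi], (2*sin(t) + 4) - (0) = 2*sin(t) + 4 is ≥ 0 throughout, so the area is a single integral of |2*sin(t) + 4|.
∫[0,pi] (2*sin(t) + 4) dt = 4 + 4*pi.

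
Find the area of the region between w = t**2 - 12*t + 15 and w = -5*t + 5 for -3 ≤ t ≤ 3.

241/3

The difference (t**2 - 12*t + 15) - (-5*t + 5) = t**2 - 7*t + 10 changes sign at t = 2 inside [-3, 3], so split the integral there.
∫[-3,2] (t**2 - 7*t + 10) dt = 475/6.
∫[2,3] (t**2 - 7*t + 10) dt = -7/6; the area of that piece is 7/6.
Total area = 475/6 + 7/6 = 241/3.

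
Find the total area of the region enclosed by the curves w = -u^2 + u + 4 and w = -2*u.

125/6

Set the curves equal: -u^2 + u + 4 = -2*u, so -u^2 + 3*u + 4 = 0, which factors as -(u - 4)*(u + 1) = 0. The curves meet at u = -1, 4.
On [-1, 4], w = -u^2 + u + 4 is on top; that piece has area ∫[-1,4] (-u^2 + 3*u + 4) du = 125/6.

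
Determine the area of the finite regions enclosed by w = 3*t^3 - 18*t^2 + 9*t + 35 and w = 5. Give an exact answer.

243/2

Set the curves equal: 3*t^3 - 18*t^2 + 9*t + 35 = 5, so 3*t^3 - 18*t^2 + 9*t + 30 = 0, which factors as 3*(t - 5)*(t - 2)*(t + 1) = 0. The curves meet at t = -1, 2, 5.
On [-1, 2], w = 3*t^3 - 18*t^2 + 9*t + 35 is on top; that piece has area ∫[-1,2] (3*t^3 - 18*t^2 + 9*t + 30) dt = 243/4.
On [2, 5], w = 5 is on top; that piece has area ∫[2,5] (-(3*t^3 - 18*t^2 + 9*t + 30)) dt = 243/4.
Total enclosed area = 243/4 + 243/4 = 243/2.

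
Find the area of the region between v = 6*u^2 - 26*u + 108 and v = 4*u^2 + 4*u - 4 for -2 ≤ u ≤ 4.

540

On [-2, 4], (6*u^2 - 26*u + 108) - (4*u^2 + 4*u - 4) = 2*u^2 - 30*u + 112 is ≥ 0 throughout, so the area is a single integral of |2*u^2 - 30*u + 112|.
∫[-2,4] (2*u^2 - 30*u + 112) du = 540.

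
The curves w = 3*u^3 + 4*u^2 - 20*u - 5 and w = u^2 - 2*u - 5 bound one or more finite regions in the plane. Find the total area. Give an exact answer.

253/4

Set the curves equal: 3*u^3 + 4*u^2 - 20*u - 5 = u^2 - 2*u - 5, so 3*u^3 + 3*u^2 - 18*u = 0, which factors as 3*u*(u - 2)*(u + 3) = 0. The curves meet at u = -3, 0, 2.
On [-3, 0], w = 3*u^3 + 4*u^2 - 20*u - 5 is on top; that piece has area ∫[-3,0] (3*u^3 + 3*u^2 - 18*u) du = 189/4.
On [0, 2], w = u^2 - 2*u - 5 is on top; that piece has area ∫[0,2] (-(3*u^3 + 3*u^2 - 18*u)) du = 16.
Total enclosed area = 189/4 + 16 = 253/4.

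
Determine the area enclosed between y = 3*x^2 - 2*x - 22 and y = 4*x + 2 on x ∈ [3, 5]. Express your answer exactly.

The difference (3*x^2 - 2*x - 22) - (4*x + 2) = 3*x^2 - 6*x - 24 changes sign at x = 4 inside [3, 5], so split the integral there.
∫[3,4] (3*x^2 - 6*x - 24) dx = -8; the area of that piece is 8.
∫[4,5] (3*x^2 - 6*x - 24) dx = 10.
Total area = 8 + 10 = 18.

18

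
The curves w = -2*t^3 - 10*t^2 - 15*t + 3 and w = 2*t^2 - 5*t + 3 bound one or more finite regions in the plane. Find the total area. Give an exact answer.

Set the curves equal: -2*t^3 - 10*t^2 - 15*t + 3 = 2*t^2 - 5*t + 3, so -2*t^3 - 12*t^2 - 10*t = 0, which factors as -2*t*(t + 1)*(t + 5) = 0. The curves meet at t = -5, -1, 0.
On [-5, -1], w = 2*t^2 - 5*t + 3 is on top; that piece has area ∫[-5,-1] (-(-2*t^3 - 12*t^2 - 10*t)) dt = 64.
On [-1, 0], w = -2*t^3 - 10*t^2 - 15*t + 3 is on top; that piece has area ∫[-1,0] (-2*t^3 - 12*t^2 - 10*t) dt = 3/2.
Total enclosed area = 64 + 3/2 = 131/2.

131/2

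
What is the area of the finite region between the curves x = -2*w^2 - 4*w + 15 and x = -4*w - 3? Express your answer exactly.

Both boundary curves give x as a function of w, so integrate with respect to w. Setting them equal: -2*w^2 + 18 = 0, i.e. -2*(w - 3)*(w + 3) = 0, so they meet at w = -3, 3.
For w in [-3, 3], x = -2*w^2 - 4*w + 15 is on the right; area = ∫[-3,3] (-2*w^2 + 18) dw = 72.

72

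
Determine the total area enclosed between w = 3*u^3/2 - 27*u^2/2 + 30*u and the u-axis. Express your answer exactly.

393/8

The curve meets the u-axis where 3*u^3/2 - 27*u^2/2 + 30*u = 0, i.e. 3*u*(u - 5)*(u - 4)/2 = 0, at u = 0, 4, 5.
On [0, 4] the curve lies above the axis; ∫[0,4] (3*u^3/2 - 27*u^2/2 + 30*u) du = 48, giving area 48.
On [4, 5] the curve lies below the axis; ∫[4,5] (3*u^3/2 - 27*u^2/2 + 30*u) du = -9/8, giving area 9/8.
Total area = 48 + 9/8 = 393/8.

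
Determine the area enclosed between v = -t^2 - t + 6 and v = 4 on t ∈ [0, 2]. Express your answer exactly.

3

The difference (-t^2 - t + 6) - (4) = -t^2 - t + 2 changes sign at t = 1 inside [0, 2], so split the integral there.
∫[0,1] (-t^2 - t + 2) dt = 7/6.
∫[1,2] (-t^2 - t + 2) dt = -11/6; the area of that piece is 11/6.
Total area = 7/6 + 11/6 = 3.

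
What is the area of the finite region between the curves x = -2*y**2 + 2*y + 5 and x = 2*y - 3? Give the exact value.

Both boundary curves give x as a function of y, so integrate with respect to y. Setting them equal: -2*y**2 + 8 = 0, i.e. -2*(y - 2)*(y + 2) = 0, so they meet at y = -2, 2.
For y in [-2, 2], x = -2*y**2 + 2*y + 5 is on the right; area = ∫[-2,2] (-2*y**2 + 8) dy = 64/3.

64/3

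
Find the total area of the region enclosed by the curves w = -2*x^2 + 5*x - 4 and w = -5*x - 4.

125/3

Set the curves equal: -2*x^2 + 5*x - 4 = -5*x - 4, so -2*x^2 + 10*x = 0, which factors as -2*x*(x - 5) = 0. The curves meet at x = 0, 5.
On [0, 5], w = -2*x^2 + 5*x - 4 is on top; that piece has area ∫[0,5] (-2*x^2 + 10*x) dx = 125/3.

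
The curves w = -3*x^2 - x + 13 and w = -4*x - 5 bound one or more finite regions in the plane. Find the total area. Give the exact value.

Set the curves equal: -3*x^2 - x + 13 = -4*x - 5, so -3*x^2 + 3*x + 18 = 0, which factors as -3*(x - 3)*(x + 2) = 0. The curves meet at x = -2, 3.
On [-2, 3], w = -3*x^2 - x + 13 is on top; that piece has area ∫[-2,3] (-3*x^2 + 3*x + 18) dx = 125/2.

125/2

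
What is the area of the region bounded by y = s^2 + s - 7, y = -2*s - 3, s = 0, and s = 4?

The difference (s^2 + s - 7) - (-2*s - 3) = s^2 + 3*s - 4 changes sign at s = 1 inside [0, 4], so split the integral there.
∫[0,1] (s^2 + 3*s - 4) ds = -13/6; the area of that piece is 13/6.
∫[1,4] (s^2 + 3*s - 4) ds = 63/2.
Total area = 13/6 + 63/2 = 101/3.

101/3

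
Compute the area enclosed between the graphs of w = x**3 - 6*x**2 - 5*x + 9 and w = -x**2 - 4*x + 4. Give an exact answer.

148/3

Set the curves equal: x**3 - 6*x**2 - 5*x + 9 = -x**2 - 4*x + 4, so x**3 - 5*x**2 - x + 5 = 0, which factors as (x - 5)*(x - 1)*(x + 1) = 0. The curves meet at x = -1, 1, 5.
On [-1, 1], w = x**3 - 6*x**2 - 5*x + 9 is on top; that piece has area ∫[-1,1] (x**3 - 5*x**2 - x + 5) dx = 20/3.
On [1, 5], w = -x**2 - 4*x + 4 is on top; that piece has area ∫[1,5] (-(x**3 - 5*x**2 - x + 5)) dx = 128/3.
Total enclosed area = 20/3 + 128/3 = 148/3.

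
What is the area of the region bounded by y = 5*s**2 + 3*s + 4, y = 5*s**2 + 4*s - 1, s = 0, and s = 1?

On [0, 1], (5*s**2 + 3*s + 4) - (5*s**2 + 4*s - 1) = -s + 5 is ≥ 0 throughout, so the area is a single integral of |-s + 5|.
∫[0,1] (-s + 5) ds = 9/2.

9/2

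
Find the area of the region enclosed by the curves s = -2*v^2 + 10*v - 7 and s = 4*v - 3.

1/3

Both boundary curves give s as a function of v, so integrate with respect to v. Setting them equal: -2*v^2 + 6*v - 4 = 0, i.e. -2*(v - 2)*(v - 1) = 0, so they meet at v = 1, 2.
For v in [1, 2], s = -2*v^2 + 10*v - 7 is on the right; area = ∫[1,2] (-2*v^2 + 6*v - 4) dv = 1/3.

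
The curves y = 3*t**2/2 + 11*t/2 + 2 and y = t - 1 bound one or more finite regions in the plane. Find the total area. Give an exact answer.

1/4

Set the curves equal: 3*t**2/2 + 11*t/2 + 2 = t - 1, so 3*t**2/2 + 9*t/2 + 3 = 0, which factors as 3*(t + 1)*(t + 2)/2 = 0. The curves meet at t = -2, -1.
On [-2, -1], y = t - 1 is on top; that piece has area ∫[-2,-1] (-(3*t**2/2 + 9*t/2 + 3)) dt = 1/4.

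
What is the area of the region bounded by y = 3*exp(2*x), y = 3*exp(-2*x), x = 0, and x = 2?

On [0, 2], (3*exp(2*x)) - (3*exp(-2*x)) = 3*exp(2*x) - 3*exp(-2*x) is ≥ 0 throughout, so the area is a single integral of |3*exp(2*x) - 3*exp(-2*x)|.
∫[0,2] (3*exp(2*x) - 3*exp(-2*x)) dx = -3 + 3*exp(-4)/2 + 3*exp(4)/2.

-3 + 3*exp(-4)/2 + 3*exp(4)/2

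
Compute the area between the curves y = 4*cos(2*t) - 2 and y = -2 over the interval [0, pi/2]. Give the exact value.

The difference (4*cos(2*t) - 2) - (-2) = 4*cos(2*t) changes sign at t = pi/4 inside [0, pi/2], so split the integral there.
∫[0,pi/4] (4*cos(2*t)) dt = 2.
∫[pi/4,pi/2] (4*cos(2*t)) dt = -2; the area of that piece is 2.
Total area = 2 + 2 = 4.

4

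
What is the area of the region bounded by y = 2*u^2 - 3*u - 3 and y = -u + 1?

9

Set the curves equal: 2*u^2 - 3*u - 3 = -u + 1, so 2*u^2 - 2*u - 4 = 0, which factors as 2*(u - 2)*(u + 1) = 0. The curves meet at u = -1, 2.
On [-1, 2], y = -u + 1 is on top; that piece has area ∫[-1,2] (-(2*u^2 - 2*u - 4)) du = 9.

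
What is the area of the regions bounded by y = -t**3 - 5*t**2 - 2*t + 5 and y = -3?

Set the curves equal: -t**3 - 5*t**2 - 2*t + 5 = -3, so -t**3 - 5*t**2 - 2*t + 8 = 0, which factors as -(t - 1)*(t + 2)*(t + 4) = 0. The curves meet at t = -4, -2, 1.
On [-4, -2], y = -3 is on top; that piece has area ∫[-4,-2] (-(-t**3 - 5*t**2 - 2*t + 8)) dt = 16/3.
On [-2, 1], y = -t**3 - 5*t**2 - 2*t + 5 is on top; that piece has area ∫[-2,1] (-t**3 - 5*t**2 - 2*t + 8) dt = 63/4.
Total enclosed area = 16/3 + 63/4 = 253/12.

253/12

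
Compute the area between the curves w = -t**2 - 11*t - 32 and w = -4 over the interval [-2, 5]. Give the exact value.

On [-2, 5], (-t**2 - 11*t - 32) - (-4) = -t**2 - 11*t - 28 is ≤ 0 throughout, so the area is a single integral of |-t**2 - 11*t - 28|.
∫[-2,5] (-t**2 - 11*t - 28) dt = -2135/6; the area of that piece is 2135/6.

2135/6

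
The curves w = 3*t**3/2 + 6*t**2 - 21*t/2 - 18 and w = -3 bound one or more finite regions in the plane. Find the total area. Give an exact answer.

Set the curves equal: 3*t**3/2 + 6*t**2 - 21*t/2 - 18 = -3, so 3*t**3/2 + 6*t**2 - 21*t/2 - 15 = 0, which factors as 3*(t - 2)*(t + 1)*(t + 5)/2 = 0. The curves meet at t = -5, -1, 2.
On [-5, -1], w = 3*t**3/2 + 6*t**2 - 21*t/2 - 18 is on top; that piece has area ∫[-5,-1] (3*t**3/2 + 6*t**2 - 21*t/2 - 15) dt = 80.
On [-1, 2], w = -3 is on top; that piece has area ∫[-1,2] (-(3*t**3/2 + 6*t**2 - 21*t/2 - 15)) dt = 297/8.
Total enclosed area = 80 + 297/8 = 937/8.

937/8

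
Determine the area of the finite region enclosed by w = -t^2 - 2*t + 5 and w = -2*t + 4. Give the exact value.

4/3

Set the curves equal: -t^2 - 2*t + 5 = -2*t + 4, so -t^2 + 1 = 0, which factors as -(t - 1)*(t + 1) = 0. The curves meet at t = -1, 1.
On [-1, 1], w = -t^2 - 2*t + 5 is on top; that piece has area ∫[-1,1] (-t^2 + 1) dt = 4/3.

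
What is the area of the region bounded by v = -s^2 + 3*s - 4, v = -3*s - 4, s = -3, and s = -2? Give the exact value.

64/3

On [-3, -2], (-s^2 + 3*s - 4) - (-3*s - 4) = -s^2 + 6*s is ≤ 0 throughout, so the area is a single integral of |-s^2 + 6*s|.
∫[-3,-2] (-s^2 + 6*s) ds = -64/3; the area of that piece is 64/3.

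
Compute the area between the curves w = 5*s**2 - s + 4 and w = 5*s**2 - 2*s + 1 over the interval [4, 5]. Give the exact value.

On [4, 5], (5*s**2 - s + 4) - (5*s**2 - 2*s + 1) = s + 3 is ≥ 0 throughout, so the area is a single integral of |s + 3|.
∫[4,5] (s + 3) ds = 15/2.

15/2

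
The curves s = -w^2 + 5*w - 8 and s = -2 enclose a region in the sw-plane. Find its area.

Both boundary curves give s as a function of w, so integrate with respect to w. Setting them equal: -w^2 + 5*w - 6 = 0, i.e. -(w - 3)*(w - 2) = 0, so they meet at w = 2, 3.
For w in [2, 3], s = -w^2 + 5*w - 8 is on the right; area = ∫[2,3] (-w^2 + 5*w - 6) dw = 1/6.

1/6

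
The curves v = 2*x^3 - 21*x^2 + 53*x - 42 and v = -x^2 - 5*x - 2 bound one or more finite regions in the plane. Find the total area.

71/3

Set the curves equal: 2*x^3 - 21*x^2 + 53*x - 42 = -x^2 - 5*x - 2, so 2*x^3 - 20*x^2 + 58*x - 40 = 0, which factors as 2*(x - 5)*(x - 4)*(x - 1) = 0. The curves meet at x = 1, 4, 5.
On [1, 4], v = 2*x^3 - 21*x^2 + 53*x - 42 is on top; that piece has area ∫[1,4] (2*x^3 - 20*x^2 + 58*x - 40) dx = 45/2.
On [4, 5], v = -x^2 - 5*x - 2 is on top; that piece has area ∫[4,5] (-(2*x^3 - 20*x^2 + 58*x - 40)) dx = 7/6.
Total enclosed area = 45/2 + 7/6 = 71/3.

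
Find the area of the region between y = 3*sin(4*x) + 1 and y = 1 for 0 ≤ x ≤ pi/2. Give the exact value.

The difference (3*sin(4*x) + 1) - (1) = 3*sin(4*x) changes sign at x = pi/4 inside [0, pi/2], so split the integral there.
∫[0,pi/4] (3*sin(4*x)) dx = 3/2.
∫[pi/4,pi/2] (3*sin(4*x)) dx = -3/2; the area of that piece is 3/2.
Total area = 3/2 + 3/2 = 3.

3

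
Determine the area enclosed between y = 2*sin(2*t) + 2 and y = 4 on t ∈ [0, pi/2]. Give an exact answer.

On [0, pi/2], (2*sin(2*t) + 2) - (4) = 2*sin(2*t) - 2 is ≤ 0 throughout, so the area is a single integral of |2*sin(2*t) - 2|.
∫[0,pi/2] (2*sin(2*t) - 2) dt = 2 - pi; the area of that piece is -2 + pi.

-2 + pi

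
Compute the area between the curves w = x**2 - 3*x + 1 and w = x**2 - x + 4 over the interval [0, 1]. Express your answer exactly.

4

On [0, 1], (x**2 - 3*x + 1) - (x**2 - x + 4) = -2*x - 3 is ≤ 0 throughout, so the area is a single integral of |-2*x - 3|.
∫[0,1] (-2*x - 3) dx = -4; the area of that piece is 4.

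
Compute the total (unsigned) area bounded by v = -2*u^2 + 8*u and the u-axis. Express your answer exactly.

64/3

The curve meets the u-axis where -2*u^2 + 8*u = 0, i.e. -2*u*(u - 4) = 0, at u = 0, 4.
On [0, 4] the curve lies above the axis; ∫[0,4] (-2*u^2 + 8*u) du = 64/3, giving area 64/3.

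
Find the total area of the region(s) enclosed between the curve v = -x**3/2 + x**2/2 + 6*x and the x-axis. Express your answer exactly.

The curve meets the x-axis where -x**3/2 + x**2/2 + 6*x = 0, i.e. -x*(x - 4)*(x + 3)/2 = 0, at x = -3, 0, 4.
On [-3, 0] the curve lies below the axis; ∫[-3,0] (-x**3/2 + x**2/2 + 6*x) dx = -99/8, giving area 99/8.
On [0, 4] the curve lies above the axis; ∫[0,4] (-x**3/2 + x**2/2 + 6*x) dx = 80/3, giving area 80/3.
Total area = 99/8 + 80/3 = 937/24.

937/24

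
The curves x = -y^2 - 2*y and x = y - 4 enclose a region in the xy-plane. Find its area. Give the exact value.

125/6

Both boundary curves give x as a function of y, so integrate with respect to y. Setting them equal: -y^2 - 3*y + 4 = 0, i.e. -(y - 1)*(y + 4) = 0, so they meet at y = -4, 1.
For y in [-4, 1], x = -y^2 - 2*y is on the right; area = ∫[-4,1] (-y^2 - 3*y + 4) dy = 125/6.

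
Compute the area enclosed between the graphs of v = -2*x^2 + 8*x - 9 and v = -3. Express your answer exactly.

Set the curves equal: -2*x^2 + 8*x - 9 = -3, so -2*x^2 + 8*x - 6 = 0, which factors as -2*(x - 3)*(x - 1) = 0. The curves meet at x = 1, 3.
On [1, 3], v = -2*x^2 + 8*x - 9 is on top; that piece has area ∫[1,3] (-2*x^2 + 8*x - 6) dx = 8/3.

8/3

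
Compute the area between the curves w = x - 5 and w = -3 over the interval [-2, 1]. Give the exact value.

15/2

On [-2, 1], (x - 5) - (-3) = x - 2 is ≤ 0 throughout, so the area is a single integral of |x - 2|.
∫[-2,1] (x - 2) dx = -15/2; the area of that piece is 15/2.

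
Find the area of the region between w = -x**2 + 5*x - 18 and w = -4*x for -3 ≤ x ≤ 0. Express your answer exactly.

207/2

On [-3, 0], (-x**2 + 5*x - 18) - (-4*x) = -x**2 + 9*x - 18 is ≤ 0 throughout, so the area is a single integral of |-x**2 + 9*x - 18|.
∫[-3,0] (-x**2 + 9*x - 18) dx = -207/2; the area of that piece is 207/2.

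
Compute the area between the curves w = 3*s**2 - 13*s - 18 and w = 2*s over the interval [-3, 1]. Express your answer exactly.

84

The difference (3*s**2 - 13*s - 18) - (2*s) = 3*s**2 - 15*s - 18 changes sign at s = -1 inside [-3, 1], so split the integral there.
∫[-3,-1] (3*s**2 - 15*s - 18) ds = 50.
∫[-1,1] (3*s**2 - 15*s - 18) ds = -34; the area of that piece is 34.
Total area = 50 + 34 = 84.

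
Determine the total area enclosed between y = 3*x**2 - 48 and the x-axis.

256

The curve meets the x-axis where 3*x**2 - 48 = 0, i.e. 3*(x - 4)*(x + 4) = 0, at x = -4, 4.
On [-4, 4] the curve lies below the axis; ∫[-4,4] (3*x**2 - 48) dx = -256, giving area 256.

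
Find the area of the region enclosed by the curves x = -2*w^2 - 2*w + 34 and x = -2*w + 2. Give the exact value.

512/3

Both boundary curves give x as a function of w, so integrate with respect to w. Setting them equal: -2*w^2 + 32 = 0, i.e. -2*(w - 4)*(w + 4) = 0, so they meet at w = -4, 4.
For w in [-4, 4], x = -2*w^2 - 2*w + 34 is on the right; area = ∫[-4,4] (-2*w^2 + 32) dw = 512/3.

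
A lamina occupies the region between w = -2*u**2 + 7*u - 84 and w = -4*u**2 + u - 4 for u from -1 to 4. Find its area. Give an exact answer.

935/3

On [-1, 4], (-2*u**2 + 7*u - 84) - (-4*u**2 + u - 4) = 2*u**2 + 6*u - 80 is ≤ 0 throughout, so the area is a single integral of |2*u**2 + 6*u - 80|.
∫[-1,4] (2*u**2 + 6*u - 80) du = -935/3; the area of that piece is 935/3.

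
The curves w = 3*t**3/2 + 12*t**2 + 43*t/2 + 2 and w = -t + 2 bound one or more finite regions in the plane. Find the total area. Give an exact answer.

Set the curves equal: 3*t**3/2 + 12*t**2 + 43*t/2 + 2 = -t + 2, so 3*t**3/2 + 12*t**2 + 45*t/2 = 0, which factors as 3*t*(t + 3)*(t + 5)/2 = 0. The curves meet at t = -5, -3, 0.
On [-5, -3], w = 3*t**3/2 + 12*t**2 + 43*t/2 + 2 is on top; that piece has area ∫[-5,-3] (3*t**3/2 + 12*t**2 + 45*t/2) dt = 8.
On [-3, 0], w = -t + 2 is on top; that piece has area ∫[-3,0] (-(3*t**3/2 + 12*t**2 + 45*t/2)) dt = 189/8.
Total enclosed area = 8 + 189/8 = 253/8.

253/8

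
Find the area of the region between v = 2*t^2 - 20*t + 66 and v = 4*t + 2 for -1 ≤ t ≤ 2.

162

On [-1, 2], (2*t^2 - 20*t + 66) - (4*t + 2) = 2*t^2 - 24*t + 64 is ≥ 0 throughout, so the area is a single integral of |2*t^2 - 24*t + 64|.
∫[-1,2] (2*t^2 - 24*t + 64) dt = 162.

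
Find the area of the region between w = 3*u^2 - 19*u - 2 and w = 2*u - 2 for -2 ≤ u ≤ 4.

154

The difference (3*u^2 - 19*u - 2) - (2*u - 2) = 3*u^2 - 21*u changes sign at u = 0 inside [-2, 4], so split the integral there.
∫[-2,0] (3*u^2 - 21*u) du = 50.
∫[0,4] (3*u^2 - 21*u) du = -104; the area of that piece is 104.
Total area = 50 + 104 = 154.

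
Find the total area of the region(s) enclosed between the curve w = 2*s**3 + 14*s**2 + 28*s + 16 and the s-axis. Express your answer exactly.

The curve meets the s-axis where 2*s**3 + 14*s**2 + 28*s + 16 = 0, i.e. 2*(s + 1)*(s + 2)*(s + 4) = 0, at s = -4, -2, -1.
On [-4, -2] the curve lies above the axis; ∫[-4,-2] (2*s**3 + 14*s**2 + 28*s + 16) ds = 16/3, giving area 16/3.
On [-2, -1] the curve lies below the axis; ∫[-2,-1] (2*s**3 + 14*s**2 + 28*s + 16) ds = -5/6, giving area 5/6.
Total area = 16/3 + 5/6 = 37/6.

37/6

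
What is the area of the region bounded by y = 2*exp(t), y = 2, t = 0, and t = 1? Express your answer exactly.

On [0, 1], (2*exp(t)) - (2) = 2*exp(t) - 2 is ≥ 0 throughout, so the area is a single integral of |2*exp(t) - 2|.
∫[0,1] (2*exp(t) - 2) dt = -4 + 2*exp(1).

-4 + 2*exp(1)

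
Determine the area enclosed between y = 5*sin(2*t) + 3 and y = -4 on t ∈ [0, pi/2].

On [0, pi/2], (5*sin(2*t) + 3) - (-4) = 5*sin(2*t) + 7 is ≥ 0 throughout, so the area is a single integral of |5*sin(2*t) + 7|.
∫[0,pi/2] (5*sin(2*t) + 7) dt = 5 + 7*pi/2.

5 + 7*pi/2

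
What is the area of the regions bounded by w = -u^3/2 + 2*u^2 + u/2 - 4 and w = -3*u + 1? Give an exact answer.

937/24

Set the curves equal: -u^3/2 + 2*u^2 + u/2 - 4 = -3*u + 1, so -u^3/2 + 2*u^2 + 7*u/2 - 5 = 0, which factors as -(u - 5)*(u - 1)*(u + 2)/2 = 0. The curves meet at u = -2, 1, 5.
On [-2, 1], w = -3*u + 1 is on top; that piece has area ∫[-2,1] (-(-u^3/2 + 2*u^2 + 7*u/2 - 5)) du = 99/8.
On [1, 5], w = -u^3/2 + 2*u^2 + u/2 - 4 is on top; that piece has area ∫[1,5] (-u^3/2 + 2*u^2 + 7*u/2 - 5) du = 80/3.
Total enclosed area = 99/8 + 80/3 = 937/24.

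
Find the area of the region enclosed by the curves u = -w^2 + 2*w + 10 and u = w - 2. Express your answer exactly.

343/6

Both boundary curves give u as a function of w, so integrate with respect to w. Setting them equal: -w^2 + w + 12 = 0, i.e. -(w - 4)*(w + 3) = 0, so they meet at w = -3, 4.
For w in [-3, 4], u = -w^2 + 2*w + 10 is on the right; area = ∫[-3,4] (-w^2 + w + 12) dw = 343/6.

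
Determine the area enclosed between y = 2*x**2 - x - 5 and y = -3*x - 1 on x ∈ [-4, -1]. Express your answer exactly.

The difference (2*x**2 - x - 5) - (-3*x - 1) = 2*x**2 + 2*x - 4 changes sign at x = -2 inside [-4, -1], so split the integral there.
∫[-4,-2] (2*x**2 + 2*x - 4) dx = 52/3.
∫[-2,-1] (2*x**2 + 2*x - 4) dx = -7/3; the area of that piece is 7/3.
Total area = 52/3 + 7/3 = 59/3.

59/3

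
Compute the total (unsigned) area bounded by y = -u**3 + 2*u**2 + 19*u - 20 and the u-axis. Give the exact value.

2521/12

The curve meets the u-axis where -u**3 + 2*u**2 + 19*u - 20 = 0, i.e. -(u - 5)*(u - 1)*(u + 4) = 0, at u = -4, 1, 5.
On [-4, 1] the curve lies below the axis; ∫[-4,1] (-u**3 + 2*u**2 + 19*u - 20) du = -1625/12, giving area 1625/12.
On [1, 5] the curve lies above the axis; ∫[1,5] (-u**3 + 2*u**2 + 19*u - 20) du = 224/3, giving area 224/3.
Total area = 1625/12 + 224/3 = 2521/12.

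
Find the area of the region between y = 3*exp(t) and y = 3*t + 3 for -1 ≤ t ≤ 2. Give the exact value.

-27/2 - 3*exp(-1) + 3*exp(2)

On [-1, 2], (3*exp(t)) - (3*t + 3) = -3*t + 3*exp(t) - 3 is ≥ 0 throughout, so the area is a single integral of |-3*t + 3*exp(t) - 3|.
∫[-1,2] (-3*t + 3*exp(t) - 3) dt = -27/2 - 3*exp(-1) + 3*exp(2).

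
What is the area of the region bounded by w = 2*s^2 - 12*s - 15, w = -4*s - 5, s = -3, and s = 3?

The difference (2*s^2 - 12*s - 15) - (-4*s - 5) = 2*s^2 - 8*s - 10 changes sign at s = -1 inside [-3, 3], so split the integral there.
∫[-3,-1] (2*s^2 - 8*s - 10) ds = 88/3.
∫[-1,3] (2*s^2 - 8*s - 10) ds = -160/3; the area of that piece is 160/3.
Total area = 88/3 + 160/3 = 248/3.

248/3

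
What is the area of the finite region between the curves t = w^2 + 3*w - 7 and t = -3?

Both boundary curves give t as a function of w, so integrate with respect to w. Setting them equal: w^2 + 3*w - 4 = 0, i.e. (w - 1)*(w + 4) = 0, so they meet at w = -4, 1.
For w in [-4, 1], t = w^2 + 3*w - 7 is on the left; area = ∫[-4,1] (-(w^2 + 3*w - 4)) dw = 125/6.

125/6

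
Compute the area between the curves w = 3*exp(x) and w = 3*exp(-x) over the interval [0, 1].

On [0, 1], (3*exp(x)) - (3*exp(-x)) = 3*exp(x) - 3*exp(-x) is ≥ 0 throughout, so the area is a single integral of |3*exp(x) - 3*exp(-x)|.
∫[0,1] (3*exp(x) - 3*exp(-x)) dx = -6 + 3*exp(-1) + 3*exp(1).

-6 + 3*exp(-1) + 3*exp(1)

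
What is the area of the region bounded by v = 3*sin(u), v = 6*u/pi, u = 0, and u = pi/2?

On [0, pi/2], (3*sin(u)) - (6*u/pi) = -6*u/pi + 3*sin(u) is ≥ 0 throughout, so the area is a single integral of |-6*u/pi + 3*sin(u)|.
∫[0,pi/2] (-6*u/pi + 3*sin(u)) du = 3 - 3*pi/4.

3 - 3*pi/4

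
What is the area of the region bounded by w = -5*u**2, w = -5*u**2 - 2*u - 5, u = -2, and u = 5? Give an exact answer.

56

On [-2, 5], (-5*u**2) - (-5*u**2 - 2*u - 5) = 2*u + 5 is ≥ 0 throughout, so the area is a single integral of |2*u + 5|.
∫[-2,5] (2*u + 5) du = 56.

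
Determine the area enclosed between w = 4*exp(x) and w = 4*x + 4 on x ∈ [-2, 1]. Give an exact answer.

On [-2, 1], (4*exp(x)) - (4*x + 4) = -4*x + 4*exp(x) - 4 is ≥ 0 throughout, so the area is a single integral of |-4*x + 4*exp(x) - 4|.
∫[-2,1] (-4*x + 4*exp(x) - 4) dx = -6 - 4*exp(-2) + 4*exp(1).

-6 - 4*exp(-2) + 4*exp(1)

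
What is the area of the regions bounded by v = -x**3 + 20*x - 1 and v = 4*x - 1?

Set the curves equal: -x**3 + 20*x - 1 = 4*x - 1, so -x**3 + 16*x = 0, which factors as -x*(x - 4)*(x + 4) = 0. The curves meet at x = -4, 0, 4.
On [-4, 0], v = 4*x - 1 is on top; that piece has area ∫[-4,0] (-(-x**3 + 16*x)) dx = 64.
On [0, 4], v = -x**3 + 20*x - 1 is on top; that piece has area ∫[0,4] (-x**3 + 16*x) dx = 64.
Total enclosed area = 64 + 64 = 128.

128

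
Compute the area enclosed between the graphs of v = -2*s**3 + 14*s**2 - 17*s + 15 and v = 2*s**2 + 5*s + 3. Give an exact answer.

Set the curves equal: -2*s**3 + 14*s**2 - 17*s + 15 = 2*s**2 + 5*s + 3, so -2*s**3 + 12*s**2 - 22*s + 12 = 0, which factors as -2*(s - 3)*(s - 2)*(s - 1) = 0. The curves meet at s = 1, 2, 3.
On [1, 2], v = 2*s**2 + 5*s + 3 is on top; that piece has area ∫[1,2] (-(-2*s**3 + 12*s**2 - 22*s + 12)) ds = 1/2.
On [2, 3], v = -2*s**3 + 14*s**2 - 17*s + 15 is on top; that piece has area ∫[2,3] (-2*s**3 + 12*s**2 - 22*s + 12) ds = 1/2.
Total enclosed area = 1/2 + 1/2 = 1.

1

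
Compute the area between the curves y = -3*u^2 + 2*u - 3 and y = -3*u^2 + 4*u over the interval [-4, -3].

4

On [-4, -3], (-3*u^2 + 2*u - 3) - (-3*u^2 + 4*u) = -2*u - 3 is ≥ 0 throughout, so the area is a single integral of |-2*u - 3|.
∫[-4,-3] (-2*u - 3) du = 4.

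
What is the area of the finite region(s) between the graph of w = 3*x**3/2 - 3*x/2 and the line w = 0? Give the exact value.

3/4

The curve meets the x-axis where 3*x**3/2 - 3*x/2 = 0, i.e. 3*x*(x - 1)*(x + 1)/2 = 0, at x = -1, 0, 1.
On [-1, 0] the curve lies above the axis; ∫[-1,0] (3*x**3/2 - 3*x/2) dx = 3/8, giving area 3/8.
On [0, 1] the curve lies below the axis; ∫[0,1] (3*x**3/2 - 3*x/2) dx = -3/8, giving area 3/8.
Total area = 3/8 + 3/8 = 3/4.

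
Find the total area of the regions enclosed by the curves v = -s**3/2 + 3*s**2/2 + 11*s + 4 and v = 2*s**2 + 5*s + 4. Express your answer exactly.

Set the curves equal: -s**3/2 + 3*s**2/2 + 11*s + 4 = 2*s**2 + 5*s + 4, so -s**3/2 - s**2/2 + 6*s = 0, which factors as -s*(s - 3)*(s + 4)/2 = 0. The curves meet at s = -4, 0, 3.
On [-4, 0], v = 2*s**2 + 5*s + 4 is on top; that piece has area ∫[-4,0] (-(-s**3/2 - s**2/2 + 6*s)) ds = 80/3.
On [0, 3], v = -s**3/2 + 3*s**2/2 + 11*s + 4 is on top; that piece has area ∫[0,3] (-s**3/2 - s**2/2 + 6*s) ds = 99/8.
Total enclosed area = 80/3 + 99/8 = 937/24.

937/24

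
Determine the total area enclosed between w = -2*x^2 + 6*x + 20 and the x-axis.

343/3

The curve meets the x-axis where -2*x^2 + 6*x + 20 = 0, i.e. -2*(x - 5)*(x + 2) = 0, at x = -2, 5.
On [-2, 5] the curve lies above the axis; ∫[-2,5] (-2*x^2 + 6*x + 20) dx = 343/3, giving area 343/3.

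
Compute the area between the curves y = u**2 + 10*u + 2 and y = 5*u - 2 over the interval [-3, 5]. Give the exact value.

The difference (u**2 + 10*u + 2) - (5*u - 2) = u**2 + 5*u + 4 changes sign at u = -1 inside [-3, 5], so split the integral there.
∫[-3,-1] (u**2 + 5*u + 4) du = -10/3; the area of that piece is 10/3.
∫[-1,5] (u**2 + 5*u + 4) du = 126.
Total area = 10/3 + 126 = 388/3.

388/3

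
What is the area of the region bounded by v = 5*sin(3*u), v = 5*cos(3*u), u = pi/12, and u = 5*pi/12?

10*sqrt(2)/3

On [pi/12, 5*pi/12], (5*sin(3*u)) - (5*cos(3*u)) = 5*sin(3*u) - 5*cos(3*u) is ≥ 0 throughout, so the area is a single integral of |5*sin(3*u) - 5*cos(3*u)|.
∫[pi/12,5*pi/12] (5*sin(3*u) - 5*cos(3*u)) du = 10*sqrt(2)/3.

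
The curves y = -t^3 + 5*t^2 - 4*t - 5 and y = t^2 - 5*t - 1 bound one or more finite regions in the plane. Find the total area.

253/12

Set the curves equal: -t^3 + 5*t^2 - 4*t - 5 = t^2 - 5*t - 1, so -t^3 + 4*t^2 + t - 4 = 0, which factors as -(t - 4)*(t - 1)*(t + 1) = 0. The curves meet at t = -1, 1, 4.
On [-1, 1], y = t^2 - 5*t - 1 is on top; that piece has area ∫[-1,1] (-(-t^3 + 4*t^2 + t - 4)) dt = 16/3.
On [1, 4], y = -t^3 + 5*t^2 - 4*t - 5 is on top; that piece has area ∫[1,4] (-t^3 + 4*t^2 + t - 4) dt = 63/4.
Total enclosed area = 16/3 + 63/4 = 253/12.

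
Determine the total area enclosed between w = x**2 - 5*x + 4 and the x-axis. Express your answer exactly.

The curve meets the x-axis where x**2 - 5*x + 4 = 0, i.e. (x - 4)*(x - 1) = 0, at x = 1, 4.
On [1, 4] the curve lies below the axis; ∫[1,4] (x**2 - 5*x + 4) dx = -9/2, giving area 9/2.

9/2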